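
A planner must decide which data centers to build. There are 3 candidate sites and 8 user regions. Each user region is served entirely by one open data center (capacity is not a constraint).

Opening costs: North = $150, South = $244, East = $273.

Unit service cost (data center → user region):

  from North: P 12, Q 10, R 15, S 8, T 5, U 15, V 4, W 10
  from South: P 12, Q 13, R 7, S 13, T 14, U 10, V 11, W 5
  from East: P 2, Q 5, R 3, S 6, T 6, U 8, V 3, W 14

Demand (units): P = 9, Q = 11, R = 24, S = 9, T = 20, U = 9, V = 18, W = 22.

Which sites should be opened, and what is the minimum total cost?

Open East only; minimum total cost 1026.

For any fixed open set, each user region goes to its cheapest open site; total = fixed + service.
{East}: P→East 2·9=18, Q→East 5·11=55, R→East 3·24=72, S→East 6·9=54, T→East 6·20=120, U→East 8·9=72, V→East 3·18=54, W→East 14·22=308. Service 753; fixed 273; total 1026.
{North, East}: service 645 + fixed 423 = 1068
{South, East}: P→East 2·9=18, Q→East 5·11=55, R→East 3·24=72, S→East 6·9=54, T→East 6·20=120, U→East 8·9=72, V→East 3·18=54, W→South 5·22=110. Service 555; fixed 517; total 1072.
{North, South, East}: P→East 2·9=18, Q→East 5·11=55, R→East 3·24=72, S→East 6·9=54, T→North 5·20=100, U→East 8·9=72, V→East 3·18=54, W→South 5·22=110. Service 535; fixed 667; total 1202.
No other subset beats 1026.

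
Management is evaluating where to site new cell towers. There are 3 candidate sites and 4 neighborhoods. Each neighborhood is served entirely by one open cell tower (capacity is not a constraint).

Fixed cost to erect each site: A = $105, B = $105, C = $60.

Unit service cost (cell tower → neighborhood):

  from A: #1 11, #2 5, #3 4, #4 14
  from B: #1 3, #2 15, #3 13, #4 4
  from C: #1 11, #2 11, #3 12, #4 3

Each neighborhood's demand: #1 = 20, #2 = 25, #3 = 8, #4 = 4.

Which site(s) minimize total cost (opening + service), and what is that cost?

Open A and B; minimum total cost 443.

For any fixed open set, each neighborhood goes to its cheapest open site; total = fixed + service.
{A, B}: #1→B 3·20=60, #2→A 5·25=125, #3→A 4·8=32, #4→B 4·4=16. Service 233; fixed 210; total 443.
{A, B, C}: #1→B 3·20=60, #2→A 5·25=125, #3→A 4·8=32, #4→C 3·4=12. Service 229; fixed 270; total 499.
{A}: service 433 + fixed 105 = 538
{C}: #1→C 11·20=220, #2→C 11·25=275, #3→C 12·8=96, #4→C 3·4=12. Service 603; fixed 60; total 663.
(All 7 nonempty subsets were checked; A and B is lowest.)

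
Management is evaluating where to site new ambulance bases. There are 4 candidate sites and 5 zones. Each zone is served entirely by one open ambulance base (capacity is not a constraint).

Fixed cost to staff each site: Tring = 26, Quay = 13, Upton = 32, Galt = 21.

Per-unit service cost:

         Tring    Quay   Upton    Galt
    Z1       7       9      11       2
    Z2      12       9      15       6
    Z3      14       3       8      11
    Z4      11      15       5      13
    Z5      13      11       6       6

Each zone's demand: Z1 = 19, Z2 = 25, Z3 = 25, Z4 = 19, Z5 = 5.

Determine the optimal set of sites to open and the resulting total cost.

For any fixed open set, each zone goes to its cheapest open site; total = fixed + service.
{Quay, Upton, Galt}: Z1→Galt 2·19=38, Z2→Galt 6·25=150, Z3→Quay 3·25=75, Z4→Upton 5·19=95, Z5→Upton 6·5=30. Service 388; fixed 66; total 454.
{Tring, Quay, Upton, Galt}: service 388 + fixed 92 = 480
{Tring, Quay, Galt}: service 502 + fixed 60 = 562
{Quay}: service 811 + fixed 13 = 824
No other subset beats 454.

Open Quay, Upton and Galt; minimum total cost 454.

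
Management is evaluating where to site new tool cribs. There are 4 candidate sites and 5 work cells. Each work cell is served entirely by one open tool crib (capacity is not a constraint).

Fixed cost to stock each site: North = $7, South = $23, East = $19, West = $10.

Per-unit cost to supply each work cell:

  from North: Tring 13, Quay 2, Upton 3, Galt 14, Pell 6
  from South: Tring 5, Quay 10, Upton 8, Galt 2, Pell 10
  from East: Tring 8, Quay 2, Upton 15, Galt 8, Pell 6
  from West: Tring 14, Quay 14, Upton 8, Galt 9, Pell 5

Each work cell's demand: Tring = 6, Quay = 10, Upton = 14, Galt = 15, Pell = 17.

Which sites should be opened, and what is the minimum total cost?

For any fixed open set, each work cell goes to its cheapest open site; total = fixed + service.
{North, South, West}: Tring→South 5·6=30, Quay→North 2·10=20, Upton→North 3·14=42, Galt→South 2·15=30, Pell→West 5·17=85. Service 207; fixed 40; total 247.
{North, South}: service 224 + fixed 30 = 254
{North, South, East, West}: service 207 + fixed 59 = 266
{North}: service 452 + fixed 7 = 459
No other subset beats 247.

Open North, South and West; minimum total cost 247.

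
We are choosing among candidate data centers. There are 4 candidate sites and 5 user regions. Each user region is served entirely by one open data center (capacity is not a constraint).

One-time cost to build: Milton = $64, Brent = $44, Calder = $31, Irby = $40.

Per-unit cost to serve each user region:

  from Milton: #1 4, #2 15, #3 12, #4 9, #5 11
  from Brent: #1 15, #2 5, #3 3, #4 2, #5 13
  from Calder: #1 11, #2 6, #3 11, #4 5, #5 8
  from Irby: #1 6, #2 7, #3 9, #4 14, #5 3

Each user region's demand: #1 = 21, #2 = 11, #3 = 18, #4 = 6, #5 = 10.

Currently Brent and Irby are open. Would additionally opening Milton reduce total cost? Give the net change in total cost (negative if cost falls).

No — net change +22 (cost rises by 22).

Current service cost with {Brent, Irby}: 277.
Adding Milton: each user region re-picks its cheapest; new service cost 235, saving 42.
Extra fixed cost: 64. Net change = 64 − 42 = 22.
(Totals: 361 → 383.)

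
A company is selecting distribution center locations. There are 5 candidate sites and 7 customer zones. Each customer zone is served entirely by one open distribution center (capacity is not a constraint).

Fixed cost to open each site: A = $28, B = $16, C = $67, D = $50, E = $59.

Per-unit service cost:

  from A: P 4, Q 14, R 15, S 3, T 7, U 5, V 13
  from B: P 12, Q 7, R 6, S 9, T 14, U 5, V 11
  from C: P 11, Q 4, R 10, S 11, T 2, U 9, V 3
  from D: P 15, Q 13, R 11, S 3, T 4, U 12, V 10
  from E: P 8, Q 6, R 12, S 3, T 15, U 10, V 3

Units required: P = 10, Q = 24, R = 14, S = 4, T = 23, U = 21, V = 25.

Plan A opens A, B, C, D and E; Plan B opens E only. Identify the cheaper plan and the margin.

Plan A is cheaper by 415.

Plan A: {A, B, C, D, E}: P→A 4·10=40, Q→C 4·24=96, R→B 6·14=84, S→A 3·4=12, T→C 2·23=46, U→A 5·21=105, V→C 3·25=75. Service 458; fixed 220; total 678.
Plan B: {E}: P→E 8·10=80, Q→E 6·24=144, R→E 12·14=168, S→E 3·4=12, T→E 15·23=345, U→E 10·21=210, V→E 3·25=75. Service 1034; fixed 59; total 1093.
Difference: |678 − 1093| = 415.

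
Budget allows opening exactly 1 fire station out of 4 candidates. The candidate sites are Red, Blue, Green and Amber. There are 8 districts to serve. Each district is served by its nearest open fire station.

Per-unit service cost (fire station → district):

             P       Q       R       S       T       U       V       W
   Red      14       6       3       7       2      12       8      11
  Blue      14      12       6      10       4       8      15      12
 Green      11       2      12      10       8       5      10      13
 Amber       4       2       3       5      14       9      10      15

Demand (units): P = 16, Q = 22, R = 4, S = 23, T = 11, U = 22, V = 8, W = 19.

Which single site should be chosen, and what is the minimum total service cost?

Choose Amber only; total service cost 952.

With exactly 1 open, each district uses its cheapest among the chosen.
{Amber}: P→Amber 4·16=64, Q→Amber 2·22=44, R→Amber 3·4=12, S→Amber 5·23=115, T→Amber 14·11=154, U→Amber 9·22=198, V→Amber 10·8=80, W→Amber 15·19=285. Service cost 952.
{Green}: service cost 1023
{Red}: service cost 1088
Among all 4 size-1 choices, {Amber} is lowest.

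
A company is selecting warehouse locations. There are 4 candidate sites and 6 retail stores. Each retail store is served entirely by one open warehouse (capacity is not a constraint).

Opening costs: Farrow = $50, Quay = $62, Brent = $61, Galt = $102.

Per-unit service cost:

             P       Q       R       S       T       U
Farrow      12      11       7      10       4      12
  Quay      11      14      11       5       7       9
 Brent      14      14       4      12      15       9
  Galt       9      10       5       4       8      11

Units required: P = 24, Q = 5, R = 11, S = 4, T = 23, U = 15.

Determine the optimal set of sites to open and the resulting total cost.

Open Farrow and Galt; minimum total cost 746.

For any fixed open set, each retail store goes to its cheapest open site; total = fixed + service.
{Farrow, Galt}: P→Galt 9·24=216, Q→Galt 10·5=50, R→Galt 5·11=55, S→Galt 4·4=16, T→Farrow 4·23=92, U→Galt 11·15=165. Service 594; fixed 152; total 746.
{Farrow, Quay}: service 643 + fixed 112 = 755
{Farrow, Brent}: service 654 + fixed 111 = 765
{Farrow, Quay, Brent, Galt}: service 553 + fixed 275 = 828
(All 15 nonempty subsets were checked; Farrow and Galt is lowest.)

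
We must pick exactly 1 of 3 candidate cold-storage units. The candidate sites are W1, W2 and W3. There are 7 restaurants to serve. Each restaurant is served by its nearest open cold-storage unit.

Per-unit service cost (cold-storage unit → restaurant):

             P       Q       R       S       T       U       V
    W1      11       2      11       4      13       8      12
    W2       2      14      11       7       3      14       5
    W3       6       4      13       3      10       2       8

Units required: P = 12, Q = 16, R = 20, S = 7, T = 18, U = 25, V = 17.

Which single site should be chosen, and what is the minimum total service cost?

Choose W3 only; total service cost 783.

With exactly 1 open, each restaurant uses its cheapest among the chosen.
{W3}: P→W3 6·12=72, Q→W3 4·16=64, R→W3 13·20=260, S→W3 3·7=21, T→W3 10·18=180, U→W3 2·25=50, V→W3 8·17=136. Service cost 783.
{W2}: service cost 1006
{W1}: service cost 1050
Among all 3 size-1 choices, {W3} is lowest.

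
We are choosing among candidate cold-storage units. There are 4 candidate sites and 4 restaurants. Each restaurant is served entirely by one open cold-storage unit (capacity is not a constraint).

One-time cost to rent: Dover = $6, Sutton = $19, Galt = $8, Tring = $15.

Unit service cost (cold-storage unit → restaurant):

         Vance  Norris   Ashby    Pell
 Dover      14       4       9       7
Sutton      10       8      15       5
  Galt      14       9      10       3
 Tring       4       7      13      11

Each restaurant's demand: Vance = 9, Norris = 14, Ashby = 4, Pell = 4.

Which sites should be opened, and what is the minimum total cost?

For any fixed open set, each restaurant goes to its cheapest open site; total = fixed + service.
{Dover, Galt, Tring}: Vance→Tring 4·9=36, Norris→Dover 4·14=56, Ashby→Dover 9·4=36, Pell→Galt 3·4=12. Service 140; fixed 29; total 169.
{Dover, Tring}: Vance→Tring 4·9=36, Norris→Dover 4·14=56, Ashby→Dover 9·4=36, Pell→Dover 7·4=28. Service 156; fixed 21; total 177.
{Dover, Sutton, Galt, Tring}: service 140 + fixed 48 = 188
{Dover}: Vance→Dover 14·9=126, Norris→Dover 4·14=56, Ashby→Dover 9·4=36, Pell→Dover 7·4=28. Service 246; fixed 6; total 252.
(All 15 nonempty subsets were checked; Dover, Galt and Tring is lowest.)

Open Dover, Galt and Tring; minimum total cost 169.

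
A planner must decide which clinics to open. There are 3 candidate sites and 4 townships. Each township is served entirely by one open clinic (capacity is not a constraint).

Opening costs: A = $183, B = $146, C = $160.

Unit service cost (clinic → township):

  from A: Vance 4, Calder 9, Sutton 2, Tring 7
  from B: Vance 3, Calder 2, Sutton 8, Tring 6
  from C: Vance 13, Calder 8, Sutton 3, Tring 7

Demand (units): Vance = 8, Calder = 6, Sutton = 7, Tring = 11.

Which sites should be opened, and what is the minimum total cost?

Open B only; minimum total cost 304.

For any fixed open set, each township goes to its cheapest open site; total = fixed + service.
{B}: Vance→B 3·8=24, Calder→B 2·6=12, Sutton→B 8·7=56, Tring→B 6·11=66. Service 158; fixed 146; total 304.
{A}: service 177 + fixed 183 = 360
{C}: Vance→C 13·8=104, Calder→C 8·6=48, Sutton→C 3·7=21, Tring→C 7·11=77. Service 250; fixed 160; total 410.
{A, B, C}: Vance→B 3·8=24, Calder→B 2·6=12, Sutton→A 2·7=14, Tring→B 6·11=66. Service 116; fixed 489; total 605.
No other subset beats 304.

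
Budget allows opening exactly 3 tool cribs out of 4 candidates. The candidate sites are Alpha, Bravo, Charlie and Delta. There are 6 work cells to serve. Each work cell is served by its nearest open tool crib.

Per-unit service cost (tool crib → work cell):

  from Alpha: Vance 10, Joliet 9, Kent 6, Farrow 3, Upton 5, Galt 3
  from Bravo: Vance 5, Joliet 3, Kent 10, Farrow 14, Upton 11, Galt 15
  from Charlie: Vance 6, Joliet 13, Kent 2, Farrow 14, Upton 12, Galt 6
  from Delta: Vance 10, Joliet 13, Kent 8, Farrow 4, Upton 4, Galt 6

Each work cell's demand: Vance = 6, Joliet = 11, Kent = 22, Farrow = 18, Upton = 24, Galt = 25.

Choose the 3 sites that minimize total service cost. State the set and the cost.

Choose Alpha, Bravo and Charlie; total service cost 356.

With exactly 3 open, each work cell uses its cheapest among the chosen.
{Alpha, Bravo, Charlie}: Vance→Bravo 5·6=30, Joliet→Bravo 3·11=33, Kent→Charlie 2·22=44, Farrow→Alpha 3·18=54, Upton→Alpha 5·24=120, Galt→Alpha 3·25=75. Service cost 356.
{Alpha, Charlie, Delta}: service cost 404
{Alpha, Bravo, Delta}: service cost 420
Among all 4 size-3 choices, {Alpha, Bravo, Charlie} is lowest.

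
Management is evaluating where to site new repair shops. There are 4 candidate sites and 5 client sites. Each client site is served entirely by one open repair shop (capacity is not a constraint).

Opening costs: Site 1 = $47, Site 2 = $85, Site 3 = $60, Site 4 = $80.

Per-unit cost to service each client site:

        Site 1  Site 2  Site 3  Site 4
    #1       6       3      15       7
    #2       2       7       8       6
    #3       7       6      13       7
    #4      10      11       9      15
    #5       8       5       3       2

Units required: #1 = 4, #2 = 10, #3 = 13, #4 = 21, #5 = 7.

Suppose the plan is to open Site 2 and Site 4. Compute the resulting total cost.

Each client site is assigned to its cheapest site among the open ones.
{Site 2, Site 4}: #1→Site 2 3·4=12, #2→Site 4 6·10=60, #3→Site 2 6·13=78, #4→Site 2 11·21=231, #5→Site 4 2·7=14. Service 395; fixed 165; total 560.

Total cost: 560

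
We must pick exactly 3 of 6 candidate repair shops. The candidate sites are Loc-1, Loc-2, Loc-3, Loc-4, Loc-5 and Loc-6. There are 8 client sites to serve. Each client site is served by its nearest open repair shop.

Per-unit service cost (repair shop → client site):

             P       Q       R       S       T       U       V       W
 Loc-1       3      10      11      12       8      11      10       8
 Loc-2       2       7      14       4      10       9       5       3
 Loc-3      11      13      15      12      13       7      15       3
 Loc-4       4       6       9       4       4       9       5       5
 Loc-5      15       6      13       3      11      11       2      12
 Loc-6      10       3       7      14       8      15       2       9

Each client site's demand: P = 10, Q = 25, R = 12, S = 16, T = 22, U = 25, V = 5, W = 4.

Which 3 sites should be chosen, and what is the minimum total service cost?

With exactly 3 open, each client site uses its cheapest among the chosen.
{Loc-3, Loc-4, Loc-6}: P→Loc-4 4·10=40, Q→Loc-6 3·25=75, R→Loc-6 7·12=84, S→Loc-4 4·16=64, T→Loc-4 4·22=88, U→Loc-3 7·25=175, V→Loc-6 2·5=10, W→Loc-3 3·4=12. Service cost 548.
{Loc-2, Loc-4, Loc-6}: service cost 578
{Loc-4, Loc-5, Loc-6}: service cost 590
Among all 20 size-3 choices, {Loc-3, Loc-4, Loc-6} is lowest.

Choose Loc-3, Loc-4 and Loc-6; total service cost 548.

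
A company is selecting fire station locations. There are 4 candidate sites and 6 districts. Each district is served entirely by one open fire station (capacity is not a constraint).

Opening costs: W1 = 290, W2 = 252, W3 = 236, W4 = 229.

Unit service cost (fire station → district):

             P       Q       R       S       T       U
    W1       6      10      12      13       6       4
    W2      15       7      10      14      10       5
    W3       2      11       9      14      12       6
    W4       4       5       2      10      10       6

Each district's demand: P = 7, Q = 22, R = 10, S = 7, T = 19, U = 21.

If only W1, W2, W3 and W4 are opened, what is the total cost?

Total cost: 1419

Each district is assigned to its cheapest site among the open ones.
{W1, W2, W3, W4}: P→W3 2·7=14, Q→W4 5·22=110, R→W4 2·10=20, S→W4 10·7=70, T→W1 6·19=114, U→W1 4·21=84. Service 412; fixed 1007; total 1419.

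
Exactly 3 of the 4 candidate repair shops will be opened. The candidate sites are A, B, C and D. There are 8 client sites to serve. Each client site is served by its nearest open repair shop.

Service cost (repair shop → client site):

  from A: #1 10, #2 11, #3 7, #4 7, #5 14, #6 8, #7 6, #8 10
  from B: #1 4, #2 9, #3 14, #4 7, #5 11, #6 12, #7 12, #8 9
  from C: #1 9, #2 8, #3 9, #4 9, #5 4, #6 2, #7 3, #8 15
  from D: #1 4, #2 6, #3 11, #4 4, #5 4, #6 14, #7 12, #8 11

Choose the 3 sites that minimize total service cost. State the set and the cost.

Choose A, C and D; total service cost 40.

With exactly 3 open, each client site uses its cheapest among the chosen.
{A, C, D}: #1→D 4, #2→D 6, #3→A 7, #4→D 4, #5→C 4, #6→C 2, #7→C 3, #8→A 10. Service cost 40.
{B, C, D}: service cost 41
{A, B, C}: service cost 44
Among all 4 size-3 choices, {A, C, D} is lowest.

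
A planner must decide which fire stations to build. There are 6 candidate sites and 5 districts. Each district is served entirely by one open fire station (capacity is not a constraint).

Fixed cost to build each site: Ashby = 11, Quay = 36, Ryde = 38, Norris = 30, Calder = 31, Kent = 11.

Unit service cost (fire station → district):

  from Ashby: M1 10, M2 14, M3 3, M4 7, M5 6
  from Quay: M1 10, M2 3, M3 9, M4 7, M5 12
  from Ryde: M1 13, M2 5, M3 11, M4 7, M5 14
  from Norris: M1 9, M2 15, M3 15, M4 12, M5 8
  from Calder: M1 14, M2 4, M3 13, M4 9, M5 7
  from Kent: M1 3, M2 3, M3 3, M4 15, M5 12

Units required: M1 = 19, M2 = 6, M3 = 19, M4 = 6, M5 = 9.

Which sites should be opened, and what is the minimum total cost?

For any fixed open set, each district goes to its cheapest open site; total = fixed + service.
{Ashby, Kent}: M1→Kent 3·19=57, M2→Kent 3·6=18, M3→Ashby 3·19=57, M4→Ashby 7·6=42, M5→Ashby 6·9=54. Service 228; fixed 22; total 250.
{Ashby, Norris, Kent}: service 228 + fixed 52 = 280
{Ashby, Calder, Kent}: service 228 + fixed 53 = 281
{Ashby, Quay, Ryde, Norris, Calder, Kent}: service 228 + fixed 157 = 385
No other subset beats 250.

Open Ashby and Kent; minimum total cost 250.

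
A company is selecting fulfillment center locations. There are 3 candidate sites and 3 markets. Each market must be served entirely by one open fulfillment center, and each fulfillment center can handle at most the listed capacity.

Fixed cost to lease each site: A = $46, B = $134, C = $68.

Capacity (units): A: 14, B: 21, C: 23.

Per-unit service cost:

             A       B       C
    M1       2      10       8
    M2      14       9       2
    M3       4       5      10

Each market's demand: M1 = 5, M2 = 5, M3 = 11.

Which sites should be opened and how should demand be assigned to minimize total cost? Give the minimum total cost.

Open {A, C}: M1→C 8·5=40, M2→C 2·5=10, M3→A 4·11=44.
Loads: A carries 11/14, C carries 10/23. Service 94; fixed 114; total 208.
Next best feasible plan costs 228.

Minimum total cost: 208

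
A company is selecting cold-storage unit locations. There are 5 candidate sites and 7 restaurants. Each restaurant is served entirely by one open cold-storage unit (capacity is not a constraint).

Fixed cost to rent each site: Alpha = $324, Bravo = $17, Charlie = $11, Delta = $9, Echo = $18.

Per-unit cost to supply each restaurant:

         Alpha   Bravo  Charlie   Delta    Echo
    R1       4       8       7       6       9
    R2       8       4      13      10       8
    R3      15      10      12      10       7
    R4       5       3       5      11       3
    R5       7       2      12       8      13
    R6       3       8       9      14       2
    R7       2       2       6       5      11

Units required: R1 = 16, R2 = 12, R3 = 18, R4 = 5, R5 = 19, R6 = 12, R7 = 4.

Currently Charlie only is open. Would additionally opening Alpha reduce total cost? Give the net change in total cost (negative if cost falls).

No — net change +33 (cost rises by 33).

Current service cost with {Charlie}: 869.
Adding Alpha: each restaurant re-picks its cheapest; new service cost 578, saving 291.
Extra fixed cost: 324. Net change = 324 − 291 = 33.
(Totals: 880 → 913.)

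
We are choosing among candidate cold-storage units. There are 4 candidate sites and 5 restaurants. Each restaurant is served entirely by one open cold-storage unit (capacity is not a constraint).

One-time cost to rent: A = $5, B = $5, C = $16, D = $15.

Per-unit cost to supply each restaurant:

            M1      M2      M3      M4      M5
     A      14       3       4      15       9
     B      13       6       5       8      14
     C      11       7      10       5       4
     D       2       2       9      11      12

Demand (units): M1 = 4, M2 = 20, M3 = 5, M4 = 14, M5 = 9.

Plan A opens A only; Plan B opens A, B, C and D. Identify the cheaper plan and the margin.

Plan A: {A}: M1→A 14·4=56, M2→A 3·20=60, M3→A 4·5=20, M4→A 15·14=210, M5→A 9·9=81. Service 427; fixed 5; total 432.
Plan B: {A, B, C, D}: M1→D 2·4=8, M2→D 2·20=40, M3→A 4·5=20, M4→C 5·14=70, M5→C 4·9=36. Service 174; fixed 41; total 215.
Difference: |432 − 215| = 217.

Plan B is cheaper by 217.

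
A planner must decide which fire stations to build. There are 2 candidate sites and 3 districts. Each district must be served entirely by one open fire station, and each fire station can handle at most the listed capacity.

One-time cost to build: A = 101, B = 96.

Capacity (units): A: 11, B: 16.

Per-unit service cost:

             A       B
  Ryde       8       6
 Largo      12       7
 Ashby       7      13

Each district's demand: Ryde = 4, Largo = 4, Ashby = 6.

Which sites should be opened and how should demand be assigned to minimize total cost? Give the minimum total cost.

Minimum total cost: 226

Open {B}: Ryde→B 6·4=24, Largo→B 7·4=28, Ashby→B 13·6=78.
Loads: B carries 14/16. Service 130; fixed 96; total 226.
Next best feasible plan costs 291.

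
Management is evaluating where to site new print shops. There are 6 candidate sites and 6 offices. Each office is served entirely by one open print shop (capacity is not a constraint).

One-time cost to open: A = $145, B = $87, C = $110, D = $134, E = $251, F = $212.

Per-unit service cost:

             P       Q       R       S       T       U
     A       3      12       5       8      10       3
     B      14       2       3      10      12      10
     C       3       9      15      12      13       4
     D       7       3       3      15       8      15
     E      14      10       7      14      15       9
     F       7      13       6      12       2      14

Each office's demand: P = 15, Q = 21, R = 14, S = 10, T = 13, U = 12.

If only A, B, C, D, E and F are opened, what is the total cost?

Total cost: 1210

Each office is assigned to its cheapest site among the open ones.
{A, B, C, D, E, F}: P→A 3·15=45, Q→B 2·21=42, R→B 3·14=42, S→A 8·10=80, T→F 2·13=26, U→A 3·12=36. Service 271; fixed 939; total 1210.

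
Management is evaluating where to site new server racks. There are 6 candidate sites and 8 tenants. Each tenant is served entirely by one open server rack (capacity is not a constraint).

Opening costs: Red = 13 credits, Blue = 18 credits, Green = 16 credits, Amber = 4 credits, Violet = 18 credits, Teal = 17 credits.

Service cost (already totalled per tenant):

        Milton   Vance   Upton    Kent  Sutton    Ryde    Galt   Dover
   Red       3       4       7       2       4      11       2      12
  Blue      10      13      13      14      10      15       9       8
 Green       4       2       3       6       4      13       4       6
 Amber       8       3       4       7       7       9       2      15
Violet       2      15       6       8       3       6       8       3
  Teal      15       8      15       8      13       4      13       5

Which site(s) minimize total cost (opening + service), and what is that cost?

Open Amber and Violet; minimum total cost 52.

For any fixed open set, each tenant goes to its cheapest open site; total = fixed + service.
{Amber, Violet}: Milton→Violet 2, Vance→Amber 3, Upton→Amber 4, Kent→Amber 7, Sutton→Violet 3, Ryde→Violet 6, Galt→Amber 2, Dover→Violet 3. Service 30; fixed 22; total 52.
{Red, Amber}: service 39 + fixed 17 = 56
{Green, Amber}: service 36 + fixed 20 = 56
{Red, Blue, Green, Amber, Violet, Teal}: Milton→Violet 2, Vance→Green 2, Upton→Green 3, Kent→Red 2, Sutton→Violet 3, Ryde→Teal 4, Galt→Red 2, Dover→Violet 3. Service 21; fixed 86; total 107.
No other subset beats 52.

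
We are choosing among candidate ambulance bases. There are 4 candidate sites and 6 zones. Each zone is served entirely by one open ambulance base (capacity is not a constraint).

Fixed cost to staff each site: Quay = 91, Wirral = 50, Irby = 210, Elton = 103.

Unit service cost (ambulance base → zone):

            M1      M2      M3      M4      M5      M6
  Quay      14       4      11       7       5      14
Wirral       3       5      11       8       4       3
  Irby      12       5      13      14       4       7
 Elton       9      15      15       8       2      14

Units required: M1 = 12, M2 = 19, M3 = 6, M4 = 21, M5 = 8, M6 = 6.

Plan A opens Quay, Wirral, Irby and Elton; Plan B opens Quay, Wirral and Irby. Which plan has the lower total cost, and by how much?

Plan B is cheaper by 87.

Plan A: {Quay, Wirral, Irby, Elton}: M1→Wirral 3·12=36, M2→Quay 4·19=76, M3→Quay 11·6=66, M4→Quay 7·21=147, M5→Elton 2·8=16, M6→Wirral 3·6=18. Service 359; fixed 454; total 813.
Plan B: {Quay, Wirral, Irby}: M1→Wirral 3·12=36, M2→Quay 4·19=76, M3→Quay 11·6=66, M4→Quay 7·21=147, M5→Wirral 4·8=32, M6→Wirral 3·6=18. Service 375; fixed 351; total 726.
Difference: |813 − 726| = 87.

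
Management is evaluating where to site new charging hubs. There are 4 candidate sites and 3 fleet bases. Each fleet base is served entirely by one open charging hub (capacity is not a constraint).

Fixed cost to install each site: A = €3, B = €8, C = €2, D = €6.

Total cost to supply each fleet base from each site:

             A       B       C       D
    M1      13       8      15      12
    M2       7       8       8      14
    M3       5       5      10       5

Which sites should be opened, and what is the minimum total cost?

Open A only; minimum total cost 28.

For any fixed open set, each fleet base goes to its cheapest open site; total = fixed + service.
{A}: M1→A 13, M2→A 7, M3→A 5. Service 25; fixed 3; total 28.
{B}: M1→B 8, M2→B 8, M3→B 5. Service 21; fixed 8; total 29.
{A, C}: M1→A 13, M2→A 7, M3→A 5. Service 25; fixed 5; total 30.
{A, B, C, D}: service 20 + fixed 19 = 39
No other subset beats 28.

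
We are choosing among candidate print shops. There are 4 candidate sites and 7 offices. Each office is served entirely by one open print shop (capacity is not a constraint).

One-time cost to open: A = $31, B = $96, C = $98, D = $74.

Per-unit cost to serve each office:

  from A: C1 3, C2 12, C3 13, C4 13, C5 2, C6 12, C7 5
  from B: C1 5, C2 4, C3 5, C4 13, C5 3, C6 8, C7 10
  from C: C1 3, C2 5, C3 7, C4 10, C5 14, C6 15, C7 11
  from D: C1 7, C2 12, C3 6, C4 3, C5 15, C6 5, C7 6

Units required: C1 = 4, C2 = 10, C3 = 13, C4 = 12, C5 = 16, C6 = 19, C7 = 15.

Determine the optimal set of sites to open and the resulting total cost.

For any fixed open set, each office goes to its cheapest open site; total = fixed + service.
{A, D}: C1→A 3·4=12, C2→A 12·10=120, C3→D 6·13=78, C4→D 3·12=36, C5→A 2·16=32, C6→D 5·19=95, C7→A 5·15=75. Service 448; fixed 105; total 553.
{A, B, D}: C1→A 3·4=12, C2→B 4·10=40, C3→B 5·13=65, C4→D 3·12=36, C5→A 2·16=32, C6→D 5·19=95, C7→A 5·15=75. Service 355; fixed 201; total 556.
{B, D}: C1→B 5·4=20, C2→B 4·10=40, C3→B 5·13=65, C4→D 3·12=36, C5→B 3·16=48, C6→D 5·19=95, C7→D 6·15=90. Service 394; fixed 170; total 564.
{A, B, C, D}: C1→A 3·4=12, C2→B 4·10=40, C3→B 5·13=65, C4→D 3·12=36, C5→A 2·16=32, C6→D 5·19=95, C7→A 5·15=75. Service 355; fixed 299; total 654.
No other subset beats 553.

Open A and D; minimum total cost 553.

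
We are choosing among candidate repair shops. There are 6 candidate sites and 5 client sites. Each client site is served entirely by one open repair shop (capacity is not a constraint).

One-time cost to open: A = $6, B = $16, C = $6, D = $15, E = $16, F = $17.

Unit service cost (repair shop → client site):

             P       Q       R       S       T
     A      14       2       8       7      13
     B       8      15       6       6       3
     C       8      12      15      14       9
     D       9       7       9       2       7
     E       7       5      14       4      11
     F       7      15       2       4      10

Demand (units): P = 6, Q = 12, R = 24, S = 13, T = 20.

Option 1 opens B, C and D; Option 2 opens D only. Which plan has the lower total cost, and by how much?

Option 1: {B, C, D}: P→B 8·6=48, Q→D 7·12=84, R→B 6·24=144, S→D 2·13=26, T→B 3·20=60. Service 362; fixed 37; total 399.
Option 2: {D}: P→D 9·6=54, Q→D 7·12=84, R→D 9·24=216, S→D 2·13=26, T→D 7·20=140. Service 520; fixed 15; total 535.
Difference: |399 − 535| = 136.

Option 1 is cheaper by 136.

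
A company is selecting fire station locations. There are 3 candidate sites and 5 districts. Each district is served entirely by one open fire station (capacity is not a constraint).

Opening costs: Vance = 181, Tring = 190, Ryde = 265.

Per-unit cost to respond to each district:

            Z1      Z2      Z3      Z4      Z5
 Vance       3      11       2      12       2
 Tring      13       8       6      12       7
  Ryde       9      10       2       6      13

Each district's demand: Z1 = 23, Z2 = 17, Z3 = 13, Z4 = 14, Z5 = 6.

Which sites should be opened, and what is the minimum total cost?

Open Vance only; minimum total cost 643.

For any fixed open set, each district goes to its cheapest open site; total = fixed + service.
{Vance}: Z1→Vance 3·23=69, Z2→Vance 11·17=187, Z3→Vance 2·13=26, Z4→Vance 12·14=168, Z5→Vance 2·6=12. Service 462; fixed 181; total 643.
{Vance, Tring}: service 411 + fixed 371 = 782
{Vance, Ryde}: service 361 + fixed 446 = 807
{Vance, Tring, Ryde}: service 327 + fixed 636 = 963
(All 7 nonempty subsets were checked; Vance only is lowest.)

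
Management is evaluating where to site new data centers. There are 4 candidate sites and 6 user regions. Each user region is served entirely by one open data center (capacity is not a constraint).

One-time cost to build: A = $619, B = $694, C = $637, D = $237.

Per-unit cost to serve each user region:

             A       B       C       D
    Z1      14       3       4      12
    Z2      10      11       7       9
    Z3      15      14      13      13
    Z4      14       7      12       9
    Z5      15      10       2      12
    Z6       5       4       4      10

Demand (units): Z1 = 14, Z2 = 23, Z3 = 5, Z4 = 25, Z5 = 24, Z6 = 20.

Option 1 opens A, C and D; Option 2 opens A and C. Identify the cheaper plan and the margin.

Option 1: {A, C, D}: Z1→C 4·14=56, Z2→C 7·23=161, Z3→C 13·5=65, Z4→D 9·25=225, Z5→C 2·24=48, Z6→C 4·20=80. Service 635; fixed 1493; total 2128.
Option 2: {A, C}: Z1→C 4·14=56, Z2→C 7·23=161, Z3→C 13·5=65, Z4→C 12·25=300, Z5→C 2·24=48, Z6→C 4·20=80. Service 710; fixed 1256; total 1966.
Difference: |2128 − 1966| = 162.

Option 2 is cheaper by 162.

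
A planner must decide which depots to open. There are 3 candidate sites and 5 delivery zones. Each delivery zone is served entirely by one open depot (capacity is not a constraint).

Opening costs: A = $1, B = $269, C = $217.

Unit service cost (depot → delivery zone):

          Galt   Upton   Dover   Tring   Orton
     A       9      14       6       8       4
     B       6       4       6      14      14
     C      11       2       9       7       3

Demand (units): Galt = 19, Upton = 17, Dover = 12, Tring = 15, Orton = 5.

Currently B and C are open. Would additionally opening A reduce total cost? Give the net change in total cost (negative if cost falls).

No — net change +1 (cost rises by 1).

Current service cost with {B, C}: 340.
Adding A: each delivery zone re-picks its cheapest; new service cost 340, saving 0.
Extra fixed cost: 1. Net change = 1 − 0 = 1.
(Totals: 826 → 827.)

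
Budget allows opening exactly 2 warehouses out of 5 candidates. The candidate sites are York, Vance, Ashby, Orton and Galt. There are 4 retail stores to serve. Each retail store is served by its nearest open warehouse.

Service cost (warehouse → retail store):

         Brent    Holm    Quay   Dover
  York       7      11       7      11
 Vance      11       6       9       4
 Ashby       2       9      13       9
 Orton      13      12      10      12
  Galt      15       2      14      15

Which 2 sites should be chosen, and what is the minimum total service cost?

With exactly 2 open, each retail store uses its cheapest among the chosen.
{Vance, Ashby}: Brent→Ashby 2, Holm→Vance 6, Quay→Vance 9, Dover→Vance 4. Service cost 21.
{York, Vance}: service cost 24
{Vance, Galt}: service cost 26
Among all 10 size-2 choices, {Vance, Ashby} is lowest.

Choose Vance and Ashby; total service cost 21.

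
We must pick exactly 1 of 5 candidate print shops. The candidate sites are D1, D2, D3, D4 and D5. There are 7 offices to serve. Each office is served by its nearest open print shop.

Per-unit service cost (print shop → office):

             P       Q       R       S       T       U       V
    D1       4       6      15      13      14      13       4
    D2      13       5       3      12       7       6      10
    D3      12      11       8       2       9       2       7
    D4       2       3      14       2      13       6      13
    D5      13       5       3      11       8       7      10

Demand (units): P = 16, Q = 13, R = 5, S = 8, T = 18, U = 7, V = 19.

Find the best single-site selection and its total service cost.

With exactly 1 open, each office uses its cheapest among the chosen.
{D4}: P→D4 2·16=32, Q→D4 3·13=39, R→D4 14·5=70, S→D4 2·8=16, T→D4 13·18=234, U→D4 6·7=42, V→D4 13·19=247. Service cost 680.
{D3}: service cost 700
{D1}: service cost 740
Among all 5 size-1 choices, {D4} is lowest.

Choose D4 only; total service cost 680.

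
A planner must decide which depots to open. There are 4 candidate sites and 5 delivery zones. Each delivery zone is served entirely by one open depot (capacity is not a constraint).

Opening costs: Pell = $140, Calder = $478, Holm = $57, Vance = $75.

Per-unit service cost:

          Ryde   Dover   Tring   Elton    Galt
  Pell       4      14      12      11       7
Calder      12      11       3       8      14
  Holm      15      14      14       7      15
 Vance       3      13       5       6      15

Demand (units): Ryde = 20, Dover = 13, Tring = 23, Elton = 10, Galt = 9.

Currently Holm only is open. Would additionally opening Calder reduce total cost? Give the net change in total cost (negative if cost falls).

No — net change +117 (cost rises by 117).

Current service cost with {Holm}: 1009.
Adding Calder: each delivery zone re-picks its cheapest; new service cost 648, saving 361.
Extra fixed cost: 478. Net change = 478 − 361 = 117.
(Totals: 1066 → 1183.)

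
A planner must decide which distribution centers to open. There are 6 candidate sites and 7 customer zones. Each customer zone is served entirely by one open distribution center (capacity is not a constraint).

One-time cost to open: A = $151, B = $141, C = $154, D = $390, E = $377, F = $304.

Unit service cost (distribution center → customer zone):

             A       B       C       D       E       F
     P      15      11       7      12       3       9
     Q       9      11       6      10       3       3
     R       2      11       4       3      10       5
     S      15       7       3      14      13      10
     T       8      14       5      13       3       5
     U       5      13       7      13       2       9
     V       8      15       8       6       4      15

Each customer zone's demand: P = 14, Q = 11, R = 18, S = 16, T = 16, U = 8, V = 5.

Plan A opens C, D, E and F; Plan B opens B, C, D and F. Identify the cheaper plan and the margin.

Plan A: {C, D, E, F}: P→E 3·14=42, Q→E 3·11=33, R→D 3·18=54, S→C 3·16=48, T→E 3·16=48, U→E 2·8=16, V→E 4·5=20. Service 261; fixed 1225; total 1486.
Plan B: {B, C, D, F}: P→C 7·14=98, Q→F 3·11=33, R→D 3·18=54, S→C 3·16=48, T→C 5·16=80, U→C 7·8=56, V→D 6·5=30. Service 399; fixed 989; total 1388.
Difference: |1486 − 1388| = 98.

Plan B is cheaper by 98.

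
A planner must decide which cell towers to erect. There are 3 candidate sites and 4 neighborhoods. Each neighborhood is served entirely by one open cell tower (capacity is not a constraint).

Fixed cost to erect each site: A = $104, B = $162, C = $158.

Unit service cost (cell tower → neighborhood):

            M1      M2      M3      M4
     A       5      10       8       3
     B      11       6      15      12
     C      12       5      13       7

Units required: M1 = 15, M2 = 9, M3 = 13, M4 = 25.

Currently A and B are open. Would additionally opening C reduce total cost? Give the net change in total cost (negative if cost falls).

No — net change +149 (cost rises by 149).

Current service cost with {A, B}: 308.
Adding C: each neighborhood re-picks its cheapest; new service cost 299, saving 9.
Extra fixed cost: 158. Net change = 158 − 9 = 149.
(Totals: 574 → 723.)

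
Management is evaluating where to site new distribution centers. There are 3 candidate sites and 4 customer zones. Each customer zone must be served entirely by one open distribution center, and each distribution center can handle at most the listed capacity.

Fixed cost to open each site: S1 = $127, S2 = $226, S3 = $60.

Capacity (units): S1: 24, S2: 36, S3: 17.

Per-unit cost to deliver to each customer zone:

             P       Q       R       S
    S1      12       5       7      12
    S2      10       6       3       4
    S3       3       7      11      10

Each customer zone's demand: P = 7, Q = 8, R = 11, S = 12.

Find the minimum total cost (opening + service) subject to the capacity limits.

Open {S2, S3}: P→S3 3·7=21, Q→S2 6·8=48, R→S2 3·11=33, S→S2 4·12=48.
Loads: S2 carries 31/36, S3 carries 7/17. Service 150; fixed 286; total 436.
Next best feasible plan costs 444.

Minimum total cost: 436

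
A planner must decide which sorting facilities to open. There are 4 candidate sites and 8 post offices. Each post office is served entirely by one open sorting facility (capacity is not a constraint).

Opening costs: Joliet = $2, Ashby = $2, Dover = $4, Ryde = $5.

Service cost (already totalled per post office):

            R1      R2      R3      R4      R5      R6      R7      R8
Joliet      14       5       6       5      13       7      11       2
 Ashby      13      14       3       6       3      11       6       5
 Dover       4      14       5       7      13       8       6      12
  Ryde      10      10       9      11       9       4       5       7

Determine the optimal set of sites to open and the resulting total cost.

Open Joliet, Ashby and Dover; minimum total cost 43.

For any fixed open set, each post office goes to its cheapest open site; total = fixed + service.
{Joliet, Ashby, Dover}: R1→Dover 4, R2→Joliet 5, R3→Ashby 3, R4→Joliet 5, R5→Ashby 3, R6→Joliet 7, R7→Ashby 6, R8→Joliet 2. Service 35; fixed 8; total 43.
{Joliet, Ashby, Dover, Ryde}: R1→Dover 4, R2→Joliet 5, R3→Ashby 3, R4→Joliet 5, R5→Ashby 3, R6→Ryde 4, R7→Ryde 5, R8→Joliet 2. Service 31; fixed 13; total 44.
{Joliet, Ashby, Ryde}: service 37 + fixed 9 = 46
{Joliet}: service 63 + fixed 2 = 65
(All 15 nonempty subsets were checked; Joliet, Ashby and Dover is lowest.)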